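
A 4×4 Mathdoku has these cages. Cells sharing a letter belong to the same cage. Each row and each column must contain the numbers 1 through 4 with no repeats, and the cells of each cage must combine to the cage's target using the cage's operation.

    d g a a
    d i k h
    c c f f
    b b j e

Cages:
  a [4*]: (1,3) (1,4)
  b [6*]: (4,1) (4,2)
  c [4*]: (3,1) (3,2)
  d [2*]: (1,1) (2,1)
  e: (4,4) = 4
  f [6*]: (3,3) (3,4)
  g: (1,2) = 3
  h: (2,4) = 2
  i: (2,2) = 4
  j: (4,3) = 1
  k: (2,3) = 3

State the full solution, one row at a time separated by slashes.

Cage g is given, so (1,2) = 3.
Cage i is given, leaving (2,2) = 4.
Cage k is a single given cell, leaving (2,3) = 3.
Cage h is given, which forces (2,4) = 2.
Column 2 already has 4; hence (3,2) = 1.
Column 3 now contains 3, leaving (3,3) = 2.
2 is placed in column 4, which forces (3,4) = 3.
Column 2 already has 3, so (4,2) = 2.
Cage j is a single given cell, which forces (4,3) = 1.
E is a freebie, which forces (4,4) = 4.
Cage d's pair has product 2, which forces (1,1) = 2.
Column 3 already has 1, leaving (1,3) = 4.
Column 4 already has 4; hence (1,4) = 1.
2 is placed in row 2; hence (2,1) = 1.
Row 3 now contains 1; hence (3,1) = 4.
Row 4 already has 2, so (4,1) = 3.

2 3 4 1 / 1 4 3 2 / 4 1 2 3 / 3 2 1 4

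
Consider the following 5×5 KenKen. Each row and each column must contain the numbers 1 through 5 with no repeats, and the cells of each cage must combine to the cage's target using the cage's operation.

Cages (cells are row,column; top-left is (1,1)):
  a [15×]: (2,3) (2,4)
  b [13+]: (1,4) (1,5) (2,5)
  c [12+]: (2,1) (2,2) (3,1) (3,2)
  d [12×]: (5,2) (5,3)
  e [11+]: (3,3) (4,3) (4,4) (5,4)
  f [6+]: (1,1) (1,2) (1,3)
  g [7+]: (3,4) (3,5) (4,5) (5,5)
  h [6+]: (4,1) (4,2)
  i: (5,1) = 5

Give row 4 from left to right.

2 4 1 5 3

The 4 cells of cage g must have sum 7, leaving (3,4) = 1.
Cage i is given, which forces (5,1) = 5.
Row 1 needs a 4, and only (1,4) is open for it.
Cage b needs sum 13, which forces (1,5) = 5.
Cage b needs sum 13, so (2,5) = 4.
Row 5 needs a 1, and only (5,5) is open for it.
The only place for 2 in row 5 is (5,4).
Cage c needs sum 12, leaving (3,1) = 4.
Cage c has sum 12, so (3,2) = 5.
The two cells of cage h must have sum 6, so (4,1) = 2.
Cage h needs two cells with sum 6, so (4,2) = 4.
Row 4 now contains 4; hence (4,3) = 1.
Row 4 already has 2, leaving (4,5) = 3.
4 is placed in column 2, which forces (5,2) = 3.
Row 5 now contains 3, so (5,3) = 4.
2 is placed in column 1; hence (2,1) = 1.
Cage c needs sum 12, which forces (2,2) = 2.
The 4 cells of cage e must have sum 11; hence (3,3) = 3.
Column 5 already has 3; hence (3,5) = 2.
3 is placed in row 4, which forces (4,4) = 5.
1 is placed in column 1, leaving (1,1) = 3.
Column 2 already has 2; hence (1,2) = 1.
Column 3 already has 3, which forces (1,3) = 2.
Column 3 already has 3, which forces (2,3) = 5.
5 is placed in column 4, so (2,4) = 3.
The full grid is 3 1 2 4 5 / 1 2 5 3 4 / 4 5 3 1 2 / 2 4 1 5 3 / 5 3 4 2 1.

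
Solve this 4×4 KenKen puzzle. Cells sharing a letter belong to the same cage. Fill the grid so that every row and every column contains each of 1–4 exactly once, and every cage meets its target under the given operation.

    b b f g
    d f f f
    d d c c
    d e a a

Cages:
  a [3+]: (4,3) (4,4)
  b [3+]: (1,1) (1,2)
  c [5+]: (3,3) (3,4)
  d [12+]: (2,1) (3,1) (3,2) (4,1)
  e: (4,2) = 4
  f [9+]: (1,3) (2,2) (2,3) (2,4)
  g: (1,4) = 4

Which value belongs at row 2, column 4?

G is a freebie, so (1,4) = 4.
E is a freebie, leaving (4,2) = 4.
Column 2 already has 4; hence (3,2) = 3.
Cage c needs two cells with sum 5; hence (3,3) = 4.
Cage c needs two cells with sum 5, leaving (3,4) = 1.
Column 4 already has 1, leaving (4,4) = 2.
Cage f needs sum 9, which forces (1,3) = 3.
Cage d has sum 12, leaving (2,1) = 4.
Column 4 already has 2, which forces (2,4) = 3.
Row 3 already has 4, so (3,1) = 2.
Row 4 now contains 2, leaving (4,1) = 3.
Row 4 now contains 2, which forces (4,3) = 1.
2 is placed in column 1, so (1,1) = 1.
Cage b's pair has sum 3; hence (1,2) = 2.
Cage f needs sum 9, which forces (2,2) = 1.
1 is placed in column 3, leaving (2,3) = 2.
Completed grid: 1 2 3 4 / 4 1 2 3 / 2 3 4 1 / 3 4 1 2.

3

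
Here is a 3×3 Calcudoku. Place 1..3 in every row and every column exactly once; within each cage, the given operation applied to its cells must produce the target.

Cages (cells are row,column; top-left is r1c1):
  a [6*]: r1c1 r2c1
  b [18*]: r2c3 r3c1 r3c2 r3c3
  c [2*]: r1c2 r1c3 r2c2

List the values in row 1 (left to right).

3 2 1

The 3 cells of cage c must have product 2; hence r1c2 = 2.
The 3 cells of cage c must have product 2; hence r1c3 = 1.
Cage c has product 2, which forces r2c2 = 1.
Cage b has product 18, so r2c3 = 3.
Column 2 already has 1, which forces r3c2 = 3.
Column 3 now contains 1, leaving r3c3 = 2.
2 is placed in row 1; hence r1c1 = 3.
3 is placed in row 2, leaving r2c1 = 2.
Row 3 already has 2, so r3c1 = 1.
Completed grid: 3 2 1 / 2 1 3 / 1 3 2.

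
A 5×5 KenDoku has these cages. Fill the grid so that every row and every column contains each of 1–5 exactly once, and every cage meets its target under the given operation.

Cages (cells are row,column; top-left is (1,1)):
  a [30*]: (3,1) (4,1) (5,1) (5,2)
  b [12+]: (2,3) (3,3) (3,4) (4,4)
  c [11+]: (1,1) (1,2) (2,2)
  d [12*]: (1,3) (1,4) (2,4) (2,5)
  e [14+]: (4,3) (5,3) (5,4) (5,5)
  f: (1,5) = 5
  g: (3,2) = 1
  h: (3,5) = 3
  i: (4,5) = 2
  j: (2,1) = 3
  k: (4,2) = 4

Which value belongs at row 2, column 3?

Cage f is given, leaving (1,5) = 5.
Cage j is given, which forces (2,1) = 3.
Cage g is a single given cell; hence (3,2) = 1.
Cage h is a single given cell, leaving (3,5) = 3.
Cage k is a single given cell, leaving (4,2) = 4.
Cage i is given; hence (4,5) = 2.
Cage c needs sum 11, which forces (1,1) = 4.
Cage c needs sum 11, so (1,2) = 2.
Cage c needs sum 11, which forces (2,2) = 5.
The 4 cells of cage a must have product 30, which forces (5,2) = 3.
Cage e has sum 14; hence (4,3) = 3.
The 4 cells of cage e must have sum 14, which forces (5,5) = 4.
3 is placed in column 3; hence (1,3) = 1.
The 4 cells of cage d must have product 12, which forces (1,4) = 3.
Cage d needs product 12, which forces (2,4) = 4.
4 is placed in column 5, so (2,5) = 1.
Row 2 now contains 4, so (2,3) = 2.
Cage b needs sum 12, so (3,3) = 4.
Cage b has sum 12, leaving (3,4) = 5.
Cage b needs sum 12; hence (4,4) = 1.
Column 3 now contains 2, so (5,3) = 5.
Column 4 already has 5, leaving (5,4) = 2.
Row 3 already has 5; hence (3,1) = 2.
1 is placed in row 4; hence (4,1) = 5.
2 is placed in row 5, so (5,1) = 1.
The full grid is 4 2 1 3 5 / 3 5 2 4 1 / 2 1 4 5 3 / 5 4 3 1 2 / 1 3 5 2 4.

2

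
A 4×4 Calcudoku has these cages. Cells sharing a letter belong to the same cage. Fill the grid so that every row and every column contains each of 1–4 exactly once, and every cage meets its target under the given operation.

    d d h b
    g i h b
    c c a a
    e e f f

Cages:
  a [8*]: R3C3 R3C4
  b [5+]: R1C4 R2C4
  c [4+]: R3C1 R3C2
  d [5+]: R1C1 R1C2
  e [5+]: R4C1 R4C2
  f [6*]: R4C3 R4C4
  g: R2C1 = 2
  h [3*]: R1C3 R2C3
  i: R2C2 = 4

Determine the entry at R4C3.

G is a freebie; hence R2C1 = 2.
Cage i is given, so R2C2 = 4.
Row 4 needs a 1, and only R4C2 is open for it.
Cage d's pair has sum 5, so R1C1 = 3.
Column 2 already has 1; hence R1C2 = 2.
Row 1 already has 3, leaving R1C3 = 1.
2 is placed in row 1, so R1C4 = 4.
Column 3 now contains 1; hence R2C3 = 3.
Row 2 now contains 3; hence R2C4 = 1.
Cage c needs two cells with sum 4, so R3C1 = 1.
Column 2 already has 1, which forces R3C2 = 3.
Column 4 already has 4, leaving R3C4 = 2.
Cage e's pair has sum 5, which forces R4C1 = 4.
Column 3 now contains 3; hence R4C3 = 2.
Column 4 already has 2, leaving R4C4 = 3.
Row 3 already has 2, so R3C3 = 4.
Filled in: 3 2 1 4 / 2 4 3 1 / 1 3 4 2 / 4 1 2 3.

2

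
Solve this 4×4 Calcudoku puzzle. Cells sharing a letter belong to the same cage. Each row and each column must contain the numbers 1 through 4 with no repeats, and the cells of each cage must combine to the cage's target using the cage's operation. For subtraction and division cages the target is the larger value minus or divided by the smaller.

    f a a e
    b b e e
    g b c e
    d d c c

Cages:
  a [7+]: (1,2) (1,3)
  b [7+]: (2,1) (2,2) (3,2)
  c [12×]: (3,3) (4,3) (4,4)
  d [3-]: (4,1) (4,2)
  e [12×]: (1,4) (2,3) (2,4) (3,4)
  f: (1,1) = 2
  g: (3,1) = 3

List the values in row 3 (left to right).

F is a freebie, leaving (1,1) = 2.
Cage g is given, leaving (3,1) = 3.
Row 1 needs a 1, and only (1,4) is open for it.
The 4 cells of cage e must have product 12; hence (2,4) = 3.
The 3 cells of cage c must have product 12, which forces (4,3) = 3.
Cage a needs two cells with sum 7, which forces (1,2) = 3.
Column 3 already has 3; hence (1,3) = 4.
In row 4, 2 can only go at (4,4), so (4,4) = 2.
Cage e has product 12, leaving (2,3) = 1.
The 3 cells of cage c must have product 12, leaving (3,3) = 2.
2 is placed in column 4; hence (3,4) = 4.
Row 2 now contains 1, leaving (2,1) = 4.
The 3 cells of cage b must have sum 7, so (2,2) = 2.
4 is placed in row 3, which forces (3,2) = 1.
Column 1 now contains 4, which forces (4,1) = 1.
Column 2 now contains 1; hence (4,2) = 4.
Filled in: 2 3 4 1 / 4 2 1 3 / 3 1 2 4 / 1 4 3 2.

3 1 2 4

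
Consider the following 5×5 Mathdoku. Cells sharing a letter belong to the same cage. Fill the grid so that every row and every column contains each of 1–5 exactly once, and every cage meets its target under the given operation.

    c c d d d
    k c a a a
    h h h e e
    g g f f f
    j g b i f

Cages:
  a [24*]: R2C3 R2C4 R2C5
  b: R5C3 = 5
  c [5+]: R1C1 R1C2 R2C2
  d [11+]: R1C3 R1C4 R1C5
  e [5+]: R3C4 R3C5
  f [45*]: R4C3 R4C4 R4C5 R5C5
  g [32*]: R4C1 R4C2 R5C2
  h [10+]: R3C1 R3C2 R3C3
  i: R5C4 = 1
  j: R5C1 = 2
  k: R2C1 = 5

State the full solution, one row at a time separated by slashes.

1 3 4 5 2 / 5 1 3 2 4 / 3 5 2 4 1 / 4 2 1 3 5 / 2 4 5 1 3

Cage k is a single given cell, leaving R2C1 = 5.
Cage g needs product 32; hence R4C1 = 4.
Cage g has product 32, which forces R4C2 = 2.
J is a freebie, leaving R5C1 = 2.
Cage g needs product 32, so R5C2 = 4.
Cage b is given; hence R5C3 = 5.
Cage i is a single given cell, which forces R5C4 = 1.
Cage f has product 45, leaving R5C5 = 3.
Column 1 already has 2, which forces R1C1 = 1.
Cage c has sum 5, which forces R1C2 = 3.
Column 2 already has 2, which forces R2C2 = 1.
Column 1 now contains 1, so R3C1 = 3.
Cage h needs sum 10, which forces R3C2 = 5.
Row 3 now contains 3, leaving R3C4 = 4.
Row 3 already has 4; hence R3C3 = 2.
Cage e's pair has sum 5, which forces R3C5 = 1.
1 is placed in column 5; hence R4C5 = 5.
2 is placed in column 3, leaving R1C3 = 4.
Cage d needs sum 11, leaving R1C4 = 5.
The 3 cells of cage d must have sum 11; hence R1C5 = 2.
4 is placed in column 3, which forces R2C3 = 3.
3 is placed in row 2, leaving R2C4 = 2.
Column 5 now contains 2, so R2C5 = 4.
Cage f needs product 45, so R4C3 = 1.
Row 4 now contains 5, which forces R4C4 = 3.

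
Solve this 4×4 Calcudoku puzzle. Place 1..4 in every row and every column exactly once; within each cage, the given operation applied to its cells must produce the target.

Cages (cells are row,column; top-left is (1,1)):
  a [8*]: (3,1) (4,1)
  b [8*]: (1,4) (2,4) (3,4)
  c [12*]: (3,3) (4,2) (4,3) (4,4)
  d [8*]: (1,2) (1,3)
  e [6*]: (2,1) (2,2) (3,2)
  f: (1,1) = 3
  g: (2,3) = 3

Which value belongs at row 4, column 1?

2

Cage f is a single given cell, which forces (1,1) = 3.
Cage g is a single given cell; hence (2,3) = 3.
The 3 cells of cage e must have product 6; hence (3,2) = 3.
Cage c needs product 12, which forces (4,4) = 3.
The only place for 1 in row 1 is (1,4).
Row 2 needs a 4, and only (2,4) is open for it.
Column 4 already has 4; hence (3,4) = 2.
Row 3 now contains 2; hence (3,1) = 4.
Row 3 now contains 2; hence (3,3) = 1.
Cage a's pair has product 8, leaving (4,1) = 2.
Cage c needs product 12; hence (4,2) = 1.
The 4 cells of cage c must have product 12, leaving (4,3) = 4.
Cage d needs two cells with product 8; hence (1,2) = 4.
Column 3 now contains 4, which forces (1,3) = 2.
2 is placed in column 1, which forces (2,1) = 1.
Column 2 now contains 1, which forces (2,2) = 2.
Filled in: 3 4 2 1 / 1 2 3 4 / 4 3 1 2 / 2 1 4 3.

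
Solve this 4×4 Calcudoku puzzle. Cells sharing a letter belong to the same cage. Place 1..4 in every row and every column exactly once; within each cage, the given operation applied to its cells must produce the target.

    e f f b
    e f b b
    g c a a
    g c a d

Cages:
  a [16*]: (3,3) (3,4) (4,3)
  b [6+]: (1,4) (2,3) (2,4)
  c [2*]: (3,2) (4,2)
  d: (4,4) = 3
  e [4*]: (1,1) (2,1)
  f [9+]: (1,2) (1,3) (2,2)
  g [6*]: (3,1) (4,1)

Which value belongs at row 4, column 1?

2

D is a freebie, which forces (4,4) = 3.
Cage g's pair has product 6, so (3,1) = 3.
Row 4 already has 3, so (4,1) = 2.
Row 4 now contains 2, which forces (4,2) = 1.
Row 4 now contains 2, leaving (4,3) = 4.
1 is placed in column 2; hence (3,2) = 2.
Column 3 already has 4, so (3,3) = 1.
Cage a needs product 16; hence (3,4) = 4.
The 3 cells of cage f must have sum 9, so (1,3) = 2.
2 is placed in row 1, so (1,4) = 1.
1 is placed in column 3, which forces (2,3) = 3.
Column 4 now contains 1, so (2,4) = 2.
1 is placed in row 1; hence (1,1) = 4.
The 3 cells of cage f must have sum 9; hence (1,2) = 3.
The two cells of cage e must have product 4, so (2,1) = 1.
Row 2 already has 3, leaving (2,2) = 4.
Completed grid: 4 3 2 1 / 1 4 3 2 / 3 2 1 4 / 2 1 4 3.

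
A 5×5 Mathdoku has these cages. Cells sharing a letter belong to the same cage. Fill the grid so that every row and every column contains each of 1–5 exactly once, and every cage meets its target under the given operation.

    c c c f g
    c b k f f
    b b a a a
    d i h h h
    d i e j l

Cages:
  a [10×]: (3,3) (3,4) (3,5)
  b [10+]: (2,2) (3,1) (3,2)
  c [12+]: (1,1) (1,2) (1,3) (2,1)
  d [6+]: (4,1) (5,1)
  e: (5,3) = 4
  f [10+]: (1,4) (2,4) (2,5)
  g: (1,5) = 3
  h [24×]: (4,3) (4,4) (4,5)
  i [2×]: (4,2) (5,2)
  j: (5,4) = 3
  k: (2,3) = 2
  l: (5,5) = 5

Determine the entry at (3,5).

2

Cage g is given, which forces (1,5) = 3.
Cage k is given, so (2,3) = 2.
E is a freebie, which forces (5,3) = 4.
Cage j is a single given cell, so (5,4) = 3.
L is a freebie, which forces (5,5) = 5.
Column 3 now contains 4, which forces (4,3) = 3.
In row 2, 3 can only go at (2,2), so (2,2) = 3.
The only place for 3 in row 3 is (3,1).
The 3 cells of cage b must have sum 10, leaving (3,2) = 4.
Row 4 needs a 1, and only (4,2) is open for it.
1 is placed in column 2, which forces (5,2) = 2.
Cage c has sum 12; hence (1,1) = 2.
Column 2 already has 2, so (1,2) = 5.
The 4 cells of cage c must have sum 12, so (1,3) = 1.
1 is placed in row 1; hence (1,4) = 4.
Cage c has sum 12; hence (2,1) = 4.
4 is placed in row 2; hence (2,5) = 1.
1 is placed in column 3, leaving (3,3) = 5.
Column 5 already has 1, leaving (3,5) = 2.
Cage d's pair has sum 6; hence (4,1) = 5.
4 is placed in column 4, leaving (4,4) = 2.
Column 5 already has 2, which forces (4,5) = 4.
Row 5 already has 2, which forces (5,1) = 1.
1 is placed in row 2; hence (2,4) = 5.
Row 3 now contains 2, leaving (3,4) = 1.
Filled in: 2 5 1 4 3 / 4 3 2 5 1 / 3 4 5 1 2 / 5 1 3 2 4 / 1 2 4 3 5.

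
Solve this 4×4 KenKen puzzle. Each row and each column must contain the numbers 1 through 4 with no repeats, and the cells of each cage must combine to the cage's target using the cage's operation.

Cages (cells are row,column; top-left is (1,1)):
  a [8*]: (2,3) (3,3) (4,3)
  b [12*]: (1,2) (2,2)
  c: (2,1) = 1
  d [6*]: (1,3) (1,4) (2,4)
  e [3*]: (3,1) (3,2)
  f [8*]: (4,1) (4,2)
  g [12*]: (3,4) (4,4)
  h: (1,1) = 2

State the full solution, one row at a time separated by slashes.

H is a freebie, which forces (1,1) = 2.
C is a freebie, so (2,1) = 1.
Column 1 already has 1; hence (3,1) = 3.
3 is placed in row 3, so (3,2) = 1.
3 is placed in row 3, so (3,4) = 4.
2 is placed in column 1, which forces (4,1) = 4.
Row 4 now contains 4, so (4,2) = 2.
Row 4 now contains 2, which forces (4,3) = 1.
Column 4 already has 4, leaving (4,4) = 3.
1 is placed in column 3, so (1,3) = 3.
3 is placed in column 4, so (1,4) = 1.
Cage a needs product 8, so (2,3) = 4.
3 is placed in column 4, leaving (2,4) = 2.
Row 3 now contains 4, which forces (3,3) = 2.
Row 1 already has 3, so (1,2) = 4.
Row 2 already has 4, which forces (2,2) = 3.

2 4 3 1 / 1 3 4 2 / 3 1 2 4 / 4 2 1 3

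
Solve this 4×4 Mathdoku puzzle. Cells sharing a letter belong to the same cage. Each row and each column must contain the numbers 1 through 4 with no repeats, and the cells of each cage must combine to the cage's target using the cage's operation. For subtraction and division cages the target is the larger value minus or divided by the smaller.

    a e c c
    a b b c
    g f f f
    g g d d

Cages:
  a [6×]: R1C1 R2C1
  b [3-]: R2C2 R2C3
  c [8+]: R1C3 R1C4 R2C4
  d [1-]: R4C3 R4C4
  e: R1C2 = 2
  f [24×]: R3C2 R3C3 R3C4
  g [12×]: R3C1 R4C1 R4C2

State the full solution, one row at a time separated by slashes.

3 2 1 4 / 2 1 4 3 / 1 4 3 2 / 4 3 2 1

E is a freebie, leaving R1C2 = 2.
Row 1 now contains 2, so R1C1 = 3.
The two cells of cage a must have product 6, so R2C1 = 2.
Cage c has sum 8, so R2C4 = 3.
Cage g has product 12; hence R4C2 = 3.
Column 2 now contains 3, so R3C2 = 4.
Cage f needs product 24; hence R3C3 = 3.
The 3 cells of cage f must have product 24, leaving R3C4 = 2.
Column 4 already has 2, leaving R4C4 = 1.
Cage c needs sum 8, which forces R1C3 = 1.
Column 4 already has 1, leaving R1C4 = 4.
4 is placed in column 2, so R2C2 = 1.
The two cells of cage b must have difference 3, leaving R2C3 = 4.
4 is placed in row 3; hence R3C1 = 1.
Row 4 now contains 1, so R4C1 = 4.
Row 4 now contains 1; hence R4C3 = 2.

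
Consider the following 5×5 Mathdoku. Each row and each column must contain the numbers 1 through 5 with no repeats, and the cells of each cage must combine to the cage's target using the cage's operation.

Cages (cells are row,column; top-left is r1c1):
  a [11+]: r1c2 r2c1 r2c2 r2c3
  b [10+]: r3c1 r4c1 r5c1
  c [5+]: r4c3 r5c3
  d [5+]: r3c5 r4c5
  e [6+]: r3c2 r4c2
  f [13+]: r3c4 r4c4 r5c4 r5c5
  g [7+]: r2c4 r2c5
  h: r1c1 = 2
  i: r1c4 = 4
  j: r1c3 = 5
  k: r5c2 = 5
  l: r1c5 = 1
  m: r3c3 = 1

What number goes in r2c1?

Cage h is given, leaving r1c1 = 2.
Cage j is a single given cell; hence r1c3 = 5.
Cage i is given; hence r1c4 = 4.
Cage l is given, leaving r1c5 = 1.
M is a freebie, leaving r3c3 = 1.
Cage k is a single given cell, so r5c2 = 5.
1 is placed in row 1, which forces r1c2 = 3.
In column 1, 3 can only go at r2c1, so r2c1 = 3.
The 4 cells of cage a must have sum 11, which forces r2c2 = 1.
Cage a has sum 11; hence r2c3 = 4.
The only place for 4 in column 5 is r5c5.
Row 5 already has 4, so r5c1 = 1.
Row 5 now contains 1, so r5c4 = 3.
3 is placed in column 4; hence r3c4 = 5.
The two cells of cage c must have sum 5, leaving r4c3 = 3.
The 4 cells of cage f must have sum 13, leaving r4c4 = 1.
3 is placed in row 4; hence r4c5 = 2.
3 is placed in row 5; hence r5c3 = 2.
Column 4 already has 5; hence r2c4 = 2.
Column 5 now contains 2, leaving r2c5 = 5.
5 is placed in row 3; hence r3c1 = 4.
Cage e's pair has sum 6, leaving r3c2 = 2.
Column 5 now contains 2, so r3c5 = 3.
Cage b needs sum 10, leaving r4c1 = 5.
Row 4 now contains 2, which forces r4c2 = 4.
Completed grid: 2 3 5 4 1 / 3 1 4 2 5 / 4 2 1 5 3 / 5 4 3 1 2 / 1 5 2 3 4.

3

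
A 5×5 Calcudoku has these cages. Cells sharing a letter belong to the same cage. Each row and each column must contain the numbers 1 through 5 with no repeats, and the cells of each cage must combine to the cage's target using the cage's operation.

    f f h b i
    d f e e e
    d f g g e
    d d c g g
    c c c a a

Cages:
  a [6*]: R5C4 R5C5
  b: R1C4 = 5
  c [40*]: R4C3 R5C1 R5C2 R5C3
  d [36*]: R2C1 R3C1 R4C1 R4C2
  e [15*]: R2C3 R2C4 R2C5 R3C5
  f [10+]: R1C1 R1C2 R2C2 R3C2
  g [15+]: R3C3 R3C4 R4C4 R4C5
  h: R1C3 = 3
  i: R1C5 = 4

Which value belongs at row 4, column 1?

1

Cage h is given; hence R1C3 = 3.
Cage b is given; hence R1C4 = 5.
I is a freebie, so R1C5 = 4.
Cage e has product 15, leaving R3C5 = 1.
Cage d has product 36, which forces R4C2 = 3.
Cage f needs sum 10, which forces R1C1 = 2.
Cage f has sum 10, so R1C2 = 1.
The 4 cells of cage g must have sum 15, which forces R4C5 = 5.
The 4 cells of cage e must have product 15, which forces R2C3 = 5.
Cage e needs product 15, leaving R2C4 = 1.
5 is placed in column 5, which forces R2C5 = 3.
5 is placed in column 3, so R3C3 = 4.
Column 5 now contains 3; hence R5C5 = 2.
Row 2 already has 3, which forces R2C1 = 4.
Row 2 already has 5, so R2C2 = 2.
Row 3 already has 4; hence R3C1 = 3.
Cage f has sum 10, which forces R3C2 = 5.
Cage g has sum 15, which forces R3C4 = 2.
The 4 cells of cage d must have product 36, so R4C1 = 1.
The 4 cells of cage c must have product 40, so R4C3 = 2.
Cage g needs sum 15, so R4C4 = 4.
4 is placed in column 1; hence R5C1 = 5.
Column 2 already has 5, so R5C2 = 4.
Row 5 already has 2, leaving R5C3 = 1.
Row 5 already has 2, so R5C4 = 3.
Completed grid: 2 1 3 5 4 / 4 2 5 1 3 / 3 5 4 2 1 / 1 3 2 4 5 / 5 4 1 3 2.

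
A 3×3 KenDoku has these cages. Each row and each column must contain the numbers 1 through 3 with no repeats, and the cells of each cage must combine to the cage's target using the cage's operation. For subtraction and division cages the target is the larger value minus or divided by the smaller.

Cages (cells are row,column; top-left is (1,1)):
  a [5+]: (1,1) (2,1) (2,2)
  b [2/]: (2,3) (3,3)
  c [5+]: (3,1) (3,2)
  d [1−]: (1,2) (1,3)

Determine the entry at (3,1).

2

The only place for 3 in row 2 is (2,1).
Cage a needs sum 5; hence (1,1) = 1.
The 3 cells of cage a must have sum 5, which forces (2,2) = 1.
Row 2 already has 1; hence (2,3) = 2.
Column 1 already has 3; hence (3,1) = 2.
The two cells of cage c must have sum 5, so (3,2) = 3.
2 is placed in column 3, leaving (3,3) = 1.
3 is placed in column 2, leaving (1,2) = 2.
2 is placed in column 3, leaving (1,3) = 3.
Filled in: 1 2 3 / 3 1 2 / 2 3 1.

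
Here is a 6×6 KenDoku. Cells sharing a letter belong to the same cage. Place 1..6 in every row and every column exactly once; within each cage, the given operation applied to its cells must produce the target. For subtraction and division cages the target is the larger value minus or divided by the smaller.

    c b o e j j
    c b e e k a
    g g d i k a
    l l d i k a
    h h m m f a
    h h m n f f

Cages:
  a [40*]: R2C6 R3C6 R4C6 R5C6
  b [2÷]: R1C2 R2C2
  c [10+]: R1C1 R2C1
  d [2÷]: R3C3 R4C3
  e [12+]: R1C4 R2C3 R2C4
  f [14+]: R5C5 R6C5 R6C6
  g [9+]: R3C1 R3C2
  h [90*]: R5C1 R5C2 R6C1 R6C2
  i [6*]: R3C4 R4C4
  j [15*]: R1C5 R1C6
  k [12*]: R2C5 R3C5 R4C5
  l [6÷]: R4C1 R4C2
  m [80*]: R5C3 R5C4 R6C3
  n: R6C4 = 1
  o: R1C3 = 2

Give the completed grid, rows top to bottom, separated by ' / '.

4 1 2 6 5 3 / 6 2 1 5 3 4 / 5 4 6 3 1 2 / 1 6 3 2 4 5 / 2 3 5 4 6 1 / 3 5 4 1 2 6

Cage o is a single given cell, leaving R1C3 = 2.
The 3 cells of cage m must have product 80; hence R5C3 = 5.
Cage m has product 80, so R5C4 = 4.
Cage m has product 80, leaving R6C3 = 4.
Cage n is a single given cell, so R6C4 = 1.
In row 1, 1 can only go at R1C2, so R1C2 = 1.
Cage b needs two cells with quotient 2, so R2C2 = 2.
Cage l needs two cells with quotient 6, so R4C1 = 1.
Column 2 already has 1, leaving R4C2 = 6.
Row 4 already has 6, so R4C3 = 3.
Row 4 already has 3, leaving R4C4 = 2.
Row 4 now contains 2, so R4C5 = 4.
Row 4 now contains 4; hence R4C6 = 5.
Column 2 now contains 6, leaving R5C2 = 3.
3 is placed in row 5, so R5C5 = 6.
Column 2 now contains 3; hence R6C2 = 5.
Cage j's pair has product 15; hence R1C5 = 5.
5 is placed in column 6, which forces R1C6 = 3.
Column 3 already has 3, which forces R2C3 = 1.
1 is placed in row 2, leaving R2C5 = 3.
1 is placed in row 2, leaving R2C6 = 4.
Cage g needs two cells with sum 9, leaving R3C1 = 5.
Column 2 now contains 5, which forces R3C2 = 4.
Column 3 already has 3, which forces R3C3 = 6.
2 is placed in column 4, leaving R3C4 = 3.
Column 5 now contains 3, so R3C5 = 1.
Row 3 now contains 1, so R3C6 = 2.
3 is placed in row 5; hence R5C1 = 2.
Column 6 already has 2; hence R5C6 = 1.
Cage h has product 90, which forces R6C1 = 3.
Cage f has sum 14; hence R6C5 = 2.
Cage f needs sum 14, so R6C6 = 6.
The two cells of cage c must have sum 10; hence R1C1 = 4.
Row 1 now contains 5, which forces R1C4 = 6.
Row 2 now contains 4; hence R2C1 = 6.
The 3 cells of cage e must have sum 12, so R2C4 = 5.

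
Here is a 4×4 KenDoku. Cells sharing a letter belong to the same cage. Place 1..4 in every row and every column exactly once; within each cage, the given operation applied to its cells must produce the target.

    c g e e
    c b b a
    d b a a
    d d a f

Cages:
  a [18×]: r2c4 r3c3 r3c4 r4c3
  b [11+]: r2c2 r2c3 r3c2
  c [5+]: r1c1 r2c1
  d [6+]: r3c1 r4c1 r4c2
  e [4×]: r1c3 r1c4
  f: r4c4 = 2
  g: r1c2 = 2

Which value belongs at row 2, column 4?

1

Cage g is given, which forces r1c2 = 2.
Cage b has sum 11; hence r2c2 = 3.
The 3 cells of cage b must have sum 11, which forces r2c3 = 4.
Cage b needs sum 11, leaving r3c2 = 4.
Column 2 already has 3, so r4c2 = 1.
Cage f is given, leaving r4c4 = 2.
Column 3 now contains 4; hence r1c3 = 1.
Cage e needs two cells with product 4, which forces r1c4 = 4.
Column 4 already has 2, so r2c4 = 1.
The 4 cells of cage a must have product 18; hence r3c3 = 2.
Cage a has product 18; hence r3c4 = 3.
Row 4 already has 2, so r4c3 = 3.
Row 1 now contains 4, which forces r1c1 = 3.
Row 2 already has 1, leaving r2c1 = 2.
Row 3 already has 2, so r3c1 = 1.
3 is placed in row 4, so r4c1 = 4.
Completed grid: 3 2 1 4 / 2 3 4 1 / 1 4 2 3 / 4 1 3 2.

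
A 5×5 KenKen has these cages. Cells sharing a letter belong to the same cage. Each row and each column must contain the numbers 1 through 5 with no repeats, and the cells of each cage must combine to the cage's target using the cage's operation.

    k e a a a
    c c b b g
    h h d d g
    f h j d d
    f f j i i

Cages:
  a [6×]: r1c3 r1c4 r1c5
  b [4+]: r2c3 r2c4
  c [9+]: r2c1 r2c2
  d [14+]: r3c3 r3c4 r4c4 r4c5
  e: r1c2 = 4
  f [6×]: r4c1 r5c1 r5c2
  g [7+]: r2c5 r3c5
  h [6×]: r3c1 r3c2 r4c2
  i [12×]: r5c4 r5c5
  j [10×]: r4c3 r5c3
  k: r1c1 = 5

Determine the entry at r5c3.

5

K is a freebie, which forces r1c1 = 5.
Cage e is a single given cell; hence r1c2 = 4.
Column 1 already has 5, so r2c1 = 4.
Column 2 now contains 4, so r2c2 = 5.
Row 2 needs a 2, and only r2c5 is open for it.
Cage g needs two cells with sum 7; hence r3c5 = 5.
Row 5 needs a 5, and only r5c3 is open for it.
Column 3 already has 5, leaving r4c3 = 2.
Cage a has product 6, leaving r1c4 = 2.
Row 4 needs a 5, and only r4c4 is open for it.
The 4 cells of cage d must have sum 14, so r4c5 = 4.
4 is placed in column 5; hence r5c5 = 3.
Cage a has product 6; hence r1c3 = 3.
Column 5 now contains 3, leaving r1c5 = 1.
Column 3 already has 3, so r2c3 = 1.
Row 2 now contains 1, which forces r2c4 = 3.
Column 3 already has 1, leaving r3c3 = 4.
Row 3 now contains 4, which forces r3c4 = 1.
Cage f has product 6, which forces r4c1 = 3.
Row 4 now contains 3, leaving r4c2 = 1.
Column 2 already has 1; hence r5c2 = 2.
Row 5 already has 3, leaving r5c4 = 4.
Column 1 now contains 3, so r3c1 = 2.
Column 2 now contains 2, leaving r3c2 = 3.
2 is placed in row 5; hence r5c1 = 1.
Completed grid: 5 4 3 2 1 / 4 5 1 3 2 / 2 3 4 1 5 / 3 1 2 5 4 / 1 2 5 4 3.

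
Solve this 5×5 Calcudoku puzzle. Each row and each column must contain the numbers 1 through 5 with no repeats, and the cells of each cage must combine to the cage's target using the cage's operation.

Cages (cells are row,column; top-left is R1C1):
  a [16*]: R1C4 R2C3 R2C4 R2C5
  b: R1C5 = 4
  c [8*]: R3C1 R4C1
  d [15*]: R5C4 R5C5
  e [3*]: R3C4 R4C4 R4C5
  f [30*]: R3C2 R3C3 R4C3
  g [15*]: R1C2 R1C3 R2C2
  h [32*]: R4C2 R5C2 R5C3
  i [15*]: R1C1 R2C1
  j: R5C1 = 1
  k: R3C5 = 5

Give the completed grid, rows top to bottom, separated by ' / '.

Cage a needs product 16, which forces R1C4 = 2.
Cage b is a single given cell, leaving R1C5 = 4.
Cage e needs product 3, which forces R3C4 = 1.
K is a freebie, leaving R3C5 = 5.
The 3 cells of cage h must have product 32, which forces R4C2 = 4.
The 3 cells of cage e must have product 3, leaving R4C4 = 3.
Cage e needs product 3, so R4C5 = 1.
Cage j is given; hence R5C1 = 1.
Cage h has product 32, leaving R5C2 = 2.
Cage h needs product 32, so R5C3 = 4.
3 is placed in column 4, which forces R5C4 = 5.
Column 5 now contains 5, which forces R5C5 = 3.
Cage a needs product 16, leaving R2C3 = 1.
Column 4 already has 1, which forces R2C4 = 4.
1 is placed in column 5, so R2C5 = 2.
Cage c's pair has product 8, which forces R3C1 = 4.
2 is placed in column 2, leaving R3C2 = 3.
The 3 cells of cage f must have product 30; hence R3C3 = 2.
Row 4 already has 4, which forces R4C1 = 2.
Cage f needs product 30, which forces R4C3 = 5.
The 3 cells of cage g must have product 15, which forces R1C2 = 1.
Column 3 already has 5, leaving R1C3 = 3.
3 is placed in column 2, which forces R2C2 = 5.
3 is placed in row 1, so R1C1 = 5.
Row 2 already has 5, leaving R2C1 = 3.

5 1 3 2 4 / 3 5 1 4 2 / 4 3 2 1 5 / 2 4 5 3 1 / 1 2 4 5 3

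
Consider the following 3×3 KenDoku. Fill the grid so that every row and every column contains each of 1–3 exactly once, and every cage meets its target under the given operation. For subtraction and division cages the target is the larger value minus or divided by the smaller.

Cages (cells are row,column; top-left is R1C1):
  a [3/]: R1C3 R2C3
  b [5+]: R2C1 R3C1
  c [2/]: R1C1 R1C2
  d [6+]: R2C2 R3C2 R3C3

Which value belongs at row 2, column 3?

In row 1, 3 can only go at R1C3, so R1C3 = 3.
Column 3 now contains 3; hence R2C3 = 1.
Column 3 now contains 1; hence R3C3 = 2.
Cage b needs two cells with sum 5, which forces R2C1 = 2.
Cage d has sum 6, leaving R2C2 = 3.
Row 3 now contains 2, so R3C1 = 3.
Cage d needs sum 6, so R3C2 = 1.
Column 1 now contains 2, which forces R1C1 = 1.
Column 2 already has 1; hence R1C2 = 2.
Filled in: 1 2 3 / 2 3 1 / 3 1 2.

1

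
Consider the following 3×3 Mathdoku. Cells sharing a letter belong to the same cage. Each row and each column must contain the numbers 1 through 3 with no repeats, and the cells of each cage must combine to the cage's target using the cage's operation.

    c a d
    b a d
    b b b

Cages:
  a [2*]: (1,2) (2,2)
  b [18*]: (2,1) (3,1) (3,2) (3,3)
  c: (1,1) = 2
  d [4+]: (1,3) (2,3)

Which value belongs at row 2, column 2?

2

Cage c is a single given cell, leaving (1,1) = 2.
Row 1 now contains 2, leaving (1,2) = 1.
1 is placed in row 1, leaving (1,3) = 3.
Cage b needs product 18, leaving (2,1) = 3.
Column 2 now contains 1, so (2,2) = 2.
3 is placed in column 3, so (2,3) = 1.
2 is placed in column 1, leaving (3,1) = 1.
2 is placed in column 2, which forces (3,2) = 3.
1 is placed in column 3, leaving (3,3) = 2.
The full grid is 2 1 3 / 3 2 1 / 1 3 2.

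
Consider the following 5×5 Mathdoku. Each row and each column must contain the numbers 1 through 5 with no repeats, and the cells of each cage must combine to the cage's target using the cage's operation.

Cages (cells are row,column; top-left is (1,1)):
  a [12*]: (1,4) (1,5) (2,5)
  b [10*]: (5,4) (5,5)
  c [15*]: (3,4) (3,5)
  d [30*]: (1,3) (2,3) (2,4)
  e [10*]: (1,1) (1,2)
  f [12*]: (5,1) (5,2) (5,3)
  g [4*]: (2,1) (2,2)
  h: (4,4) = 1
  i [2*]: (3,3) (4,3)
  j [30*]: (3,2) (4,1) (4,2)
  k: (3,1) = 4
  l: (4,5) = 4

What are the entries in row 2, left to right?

1 4 5 2 3

Cage k is given, which forces (3,1) = 4.
Cage h is given, which forces (4,4) = 1.
Cage l is a single given cell, so (4,5) = 4.
4 is placed in column 1, which forces (2,1) = 1.
Cage g needs two cells with product 4, which forces (2,2) = 4.
Cage i needs two cells with product 2; hence (3,3) = 1.
1 is placed in row 4, leaving (4,3) = 2.
1 is placed in column 1, leaving (5,1) = 3.
Row 5 already has 3; hence (5,2) = 1.
Row 5 already has 3, so (5,3) = 4.
Cage d has product 30, so (2,4) = 2.
2 is placed in row 2, so (2,5) = 3.
Cage j has product 30, leaving (3,2) = 2.
Column 5 already has 3, leaving (3,5) = 5.
Column 1 already has 3; hence (4,1) = 5.
Cage j has product 30; hence (4,2) = 3.
Column 4 now contains 2, which forces (5,4) = 5.
Column 5 already has 5, leaving (5,5) = 2.
Column 1 already has 5, so (1,1) = 2.
Column 2 now contains 2, so (1,2) = 5.
Cage d has product 30, leaving (1,3) = 3.
Column 4 now contains 2, leaving (1,4) = 4.
Column 5 already has 3; hence (1,5) = 1.
Row 2 now contains 3, leaving (2,3) = 5.
5 is placed in row 3, leaving (3,4) = 3.
The full grid is 2 5 3 4 1 / 1 4 5 2 3 / 4 2 1 3 5 / 5 3 2 1 4 / 3 1 4 5 2.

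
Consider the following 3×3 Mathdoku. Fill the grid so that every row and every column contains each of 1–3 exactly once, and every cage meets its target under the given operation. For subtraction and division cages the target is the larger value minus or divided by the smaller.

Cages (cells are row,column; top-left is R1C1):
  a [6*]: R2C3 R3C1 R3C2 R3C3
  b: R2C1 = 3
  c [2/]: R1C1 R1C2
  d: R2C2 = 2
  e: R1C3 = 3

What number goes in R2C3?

1

Cage e is given, leaving R1C3 = 3.
B is a freebie; hence R2C1 = 3.
D is a freebie, which forces R2C2 = 2.
The 4 cells of cage a must have product 6, leaving R2C3 = 1.
Column 3 now contains 3, leaving R3C3 = 2.
Cage c's pair has quotient 2, so R1C1 = 2.
Column 2 now contains 2; hence R1C2 = 1.
2 is placed in row 3; hence R3C1 = 1.
The 4 cells of cage a must have product 6; hence R3C2 = 3.
Completed grid: 2 1 3 / 3 2 1 / 1 3 2.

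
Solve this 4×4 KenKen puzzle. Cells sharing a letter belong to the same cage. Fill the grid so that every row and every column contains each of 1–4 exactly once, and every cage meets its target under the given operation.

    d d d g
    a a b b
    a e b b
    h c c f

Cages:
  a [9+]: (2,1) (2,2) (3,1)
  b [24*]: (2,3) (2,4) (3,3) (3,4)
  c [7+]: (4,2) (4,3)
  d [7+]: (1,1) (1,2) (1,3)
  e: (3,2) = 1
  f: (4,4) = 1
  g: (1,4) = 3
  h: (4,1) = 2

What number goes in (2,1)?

3

Cage g is given, which forces (1,4) = 3.
Cage e is given, so (3,2) = 1.
H is a freebie, leaving (4,1) = 2.
F is a freebie, so (4,4) = 1.
The 4 cells of cage b must have product 24, so (2,3) = 1.
The 4 cells of cage b must have product 24; hence (3,3) = 3.
3 is placed in column 3; hence (4,3) = 4.
The 3 cells of cage d must have sum 7, leaving (1,1) = 1.
Cage d needs sum 7, leaving (1,2) = 4.
Column 3 already has 4; hence (1,3) = 2.
Cage a needs sum 9; hence (2,1) = 3.
Cage a has sum 9, so (2,2) = 2.
Row 2 already has 2, which forces (2,4) = 4.
3 is placed in row 3, which forces (3,1) = 4.
Column 4 now contains 4, so (3,4) = 2.
Row 4 now contains 4, leaving (4,2) = 3.
Completed grid: 1 4 2 3 / 3 2 1 4 / 4 1 3 2 / 2 3 4 1.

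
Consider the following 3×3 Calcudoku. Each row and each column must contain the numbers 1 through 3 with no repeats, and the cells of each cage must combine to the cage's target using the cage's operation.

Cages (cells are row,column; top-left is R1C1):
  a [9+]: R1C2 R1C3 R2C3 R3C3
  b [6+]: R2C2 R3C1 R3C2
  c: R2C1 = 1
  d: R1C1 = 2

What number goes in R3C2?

1

Cage d is a single given cell; hence R1C1 = 2.
Cage a needs sum 9, which forces R1C2 = 3.
2 is placed in row 1, which forces R1C3 = 1.
C is a freebie, which forces R2C1 = 1.
Row 2 already has 1, so R2C2 = 2.
Row 2 now contains 2, which forces R2C3 = 3.
1 is placed in column 1, so R3C1 = 3.
Column 2 already has 2, so R3C2 = 1.
Column 3 now contains 3, which forces R3C3 = 2.
The full grid is 2 3 1 / 1 2 3 / 3 1 2.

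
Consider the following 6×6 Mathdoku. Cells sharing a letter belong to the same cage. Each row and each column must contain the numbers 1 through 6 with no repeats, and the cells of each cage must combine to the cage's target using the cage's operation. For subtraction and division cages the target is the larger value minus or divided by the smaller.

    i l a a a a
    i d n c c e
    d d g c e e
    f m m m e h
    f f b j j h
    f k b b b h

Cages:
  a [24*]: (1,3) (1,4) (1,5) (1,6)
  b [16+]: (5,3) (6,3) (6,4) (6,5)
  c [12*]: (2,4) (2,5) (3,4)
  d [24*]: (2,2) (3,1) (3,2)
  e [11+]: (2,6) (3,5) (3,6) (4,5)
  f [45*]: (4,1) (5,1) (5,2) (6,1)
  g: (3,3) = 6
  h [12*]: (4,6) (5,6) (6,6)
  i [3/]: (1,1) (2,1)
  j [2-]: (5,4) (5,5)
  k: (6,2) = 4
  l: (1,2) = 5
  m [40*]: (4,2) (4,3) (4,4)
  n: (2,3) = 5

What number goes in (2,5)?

4

Cage l is given; hence (1,2) = 5.
N is a freebie, which forces (2,3) = 5.
Cage g is given; hence (3,3) = 6.
Cage f needs product 45, so (5,2) = 3.
Cage k is given; hence (6,2) = 4.
The 3 cells of cage d must have product 24, leaving (2,2) = 6.
The 3 cells of cage d must have product 24, so (3,1) = 4.
Cage d needs product 24, which forces (3,2) = 1.
4 is placed in column 2, so (4,2) = 2.
The 3 cells of cage m must have product 40; hence (4,3) = 4.
Cage m has product 40, leaving (4,4) = 5.
4 is placed in column 3; hence (5,3) = 2.
Column 4 already has 5, so (6,4) = 6.
Row 6 already has 6; hence (6,5) = 5.
Cage e has sum 11, so (3,6) = 5.
The 4 cells of cage f must have product 45, which forces (5,1) = 5.
Column 4 now contains 6; hence (5,4) = 4.
The two cells of cage j must have difference 2, leaving (5,5) = 6.
Row 5 now contains 6, which forces (5,6) = 1.
The 4 cells of cage b must have sum 16, leaving (6,3) = 3.
3 is placed in row 6, which forces (6,6) = 2.
Column 3 already has 3; hence (1,3) = 1.
2 is placed in column 6, which forces (2,6) = 3.
Cage e needs sum 11; hence (3,5) = 2.
Cage f needs product 45, so (4,1) = 3.
Cage e needs sum 11, leaving (4,5) = 1.
Cage h has product 12; hence (4,6) = 6.
3 is placed in row 6; hence (6,1) = 1.
Column 1 now contains 3, leaving (1,1) = 6.
Cage a has product 24, which forces (1,4) = 2.
Cage a needs product 24, which forces (1,5) = 3.
Column 6 now contains 3; hence (1,6) = 4.
Column 1 now contains 1, which forces (2,1) = 2.
Row 2 now contains 3, so (2,4) = 1.
Column 5 already has 2, which forces (2,5) = 4.
Row 3 already has 2; hence (3,4) = 3.
Filled in: 6 5 1 2 3 4 / 2 6 5 1 4 3 / 4 1 6 3 2 5 / 3 2 4 5 1 6 / 5 3 2 4 6 1 / 1 4 3 6 5 2.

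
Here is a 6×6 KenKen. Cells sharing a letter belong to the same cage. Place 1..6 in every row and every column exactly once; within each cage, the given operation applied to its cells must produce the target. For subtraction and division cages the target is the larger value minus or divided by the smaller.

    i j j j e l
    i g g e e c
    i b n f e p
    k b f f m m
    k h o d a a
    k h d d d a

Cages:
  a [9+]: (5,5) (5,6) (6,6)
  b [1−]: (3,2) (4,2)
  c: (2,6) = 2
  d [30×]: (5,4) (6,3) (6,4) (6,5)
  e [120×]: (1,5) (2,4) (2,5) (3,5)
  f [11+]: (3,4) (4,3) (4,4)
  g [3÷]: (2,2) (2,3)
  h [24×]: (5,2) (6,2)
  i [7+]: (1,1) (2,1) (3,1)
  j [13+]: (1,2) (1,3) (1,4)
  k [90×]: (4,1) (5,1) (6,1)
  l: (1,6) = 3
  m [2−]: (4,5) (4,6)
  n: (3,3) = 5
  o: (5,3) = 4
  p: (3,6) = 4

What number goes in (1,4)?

2

Cage l is given; hence (1,6) = 3.
Cage c is a single given cell; hence (2,6) = 2.
Cage n is given; hence (3,3) = 5.
Cage p is a single given cell, so (3,6) = 4.
O is a freebie, so (5,3) = 4.
Row 5 already has 4, so (5,2) = 6.
Cage h's pair has product 24; hence (6,2) = 4.
Column 2 needs a 5, and only (1,2) is open for it.
Cage i needs sum 7, leaving (1,1) = 1.
1 is placed in row 1, leaving (1,5) = 4.
The pair (2,2)/(2,3) in row 2 holds {1, 3}, so (2,1) = 4.
Cage i needs sum 7, which forces (3,1) = 2.
Column 5 already has 4; hence (4,5) = 3.
3 is placed in column 5; hence (5,5) = 2.
Cage e has product 120, so (3,5) = 1.
Cage b's pair has difference 1; hence (4,2) = 2.
Cage a needs sum 9, so (5,6) = 1.
Cage a has sum 9, leaving (6,6) = 6.
1 is placed in row 3, so (3,2) = 3.
The 3 cells of cage f must have sum 11, so (3,4) = 6.
The 3 cells of cage k must have product 90; hence (4,1) = 6.
The 3 cells of cage f must have sum 11, which forces (4,3) = 1.
The 3 cells of cage f must have sum 11, leaving (4,4) = 4.
1 is placed in column 6, leaving (4,6) = 5.
The 4 cells of cage d must have product 30, leaving (5,4) = 3.
1 is placed in column 3, which forces (6,3) = 2.
Row 6 already has 2, so (6,4) = 1.
Row 6 now contains 6, which forces (6,5) = 5.
2 is placed in column 3, leaving (1,3) = 6.
6 is placed in column 4; hence (1,4) = 2.
Column 2 already has 3; hence (2,2) = 1.
1 is placed in column 3; hence (2,3) = 3.
6 is placed in column 4, which forces (2,4) = 5.
Column 5 already has 5, so (2,5) = 6.
3 is placed in row 5, which forces (5,1) = 5.
5 is placed in row 6, which forces (6,1) = 3.
Filled in: 1 5 6 2 4 3 / 4 1 3 5 6 2 / 2 3 5 6 1 4 / 6 2 1 4 3 5 / 5 6 4 3 2 1 / 3 4 2 1 5 6.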